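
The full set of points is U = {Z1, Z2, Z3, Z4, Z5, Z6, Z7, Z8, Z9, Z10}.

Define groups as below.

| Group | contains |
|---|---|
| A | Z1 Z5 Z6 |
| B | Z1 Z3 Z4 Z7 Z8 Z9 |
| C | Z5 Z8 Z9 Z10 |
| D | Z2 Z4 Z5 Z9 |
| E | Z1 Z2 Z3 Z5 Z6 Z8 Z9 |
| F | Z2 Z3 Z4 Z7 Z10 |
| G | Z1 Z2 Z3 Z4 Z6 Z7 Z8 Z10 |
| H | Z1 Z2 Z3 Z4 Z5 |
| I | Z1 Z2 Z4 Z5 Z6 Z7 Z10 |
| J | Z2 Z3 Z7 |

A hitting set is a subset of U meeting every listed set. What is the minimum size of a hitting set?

The 2 points {Z5, Z7} hit every group.
The groups C, J are pairwise disjoint, so any hitting set needs a separate point for each — at least 2. Hence 2 is optimal.

2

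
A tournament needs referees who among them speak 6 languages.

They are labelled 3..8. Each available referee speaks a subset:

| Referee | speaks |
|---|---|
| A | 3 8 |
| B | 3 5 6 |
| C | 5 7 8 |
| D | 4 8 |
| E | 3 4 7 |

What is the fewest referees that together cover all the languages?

3

Take {B, C, D}. Their union is {3, 4, 5, 6, 7, 8}, which is all 6 languages.
Only B contains 6, so B is forced; the remaining 3 languages need at least 2 more referees (each remaining referee adds at most 2) — so at least 3 referees are needed, and 3 is optimal.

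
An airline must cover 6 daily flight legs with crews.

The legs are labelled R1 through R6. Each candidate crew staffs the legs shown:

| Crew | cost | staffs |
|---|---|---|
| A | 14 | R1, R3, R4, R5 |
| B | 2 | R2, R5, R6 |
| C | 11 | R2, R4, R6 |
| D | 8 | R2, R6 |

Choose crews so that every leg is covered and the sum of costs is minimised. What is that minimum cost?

16

A, B together cover every leg (A ∪ B = {R1, R2, R3, R4, R5, R6}); total cost 14 + 2 = 16.
No covering selection has total cost below 16.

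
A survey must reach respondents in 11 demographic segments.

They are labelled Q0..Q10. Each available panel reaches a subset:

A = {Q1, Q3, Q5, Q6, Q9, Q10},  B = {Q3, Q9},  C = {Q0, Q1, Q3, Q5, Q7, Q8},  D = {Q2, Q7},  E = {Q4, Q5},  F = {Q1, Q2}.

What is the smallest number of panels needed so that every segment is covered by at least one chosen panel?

4

A and C and E and F together: A ∪ C ∪ E ∪ F = {Q0, Q1, Q2, Q3, Q4, Q5, Q6, Q7, Q8, Q9, Q10} — every segment is covered.
No 3 of the 6 panels cover everything (all 20 combinations miss at least one segment), so 4 is optimal.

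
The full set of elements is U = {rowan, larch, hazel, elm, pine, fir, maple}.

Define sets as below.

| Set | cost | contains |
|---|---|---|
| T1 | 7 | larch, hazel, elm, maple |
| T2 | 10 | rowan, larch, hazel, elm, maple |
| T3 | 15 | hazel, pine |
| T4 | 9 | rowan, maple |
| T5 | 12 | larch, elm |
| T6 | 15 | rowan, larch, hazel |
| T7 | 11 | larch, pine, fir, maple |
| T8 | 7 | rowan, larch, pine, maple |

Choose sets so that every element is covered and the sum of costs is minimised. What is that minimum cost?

21

T2, T7 together cover every element (T2 ∪ T7 = {rowan, larch, hazel, elm, pine, fir, maple}); total cost 10 + 11 = 21.
The greedy pick T1, T8, T7 costs 25; no covering selection beats 21.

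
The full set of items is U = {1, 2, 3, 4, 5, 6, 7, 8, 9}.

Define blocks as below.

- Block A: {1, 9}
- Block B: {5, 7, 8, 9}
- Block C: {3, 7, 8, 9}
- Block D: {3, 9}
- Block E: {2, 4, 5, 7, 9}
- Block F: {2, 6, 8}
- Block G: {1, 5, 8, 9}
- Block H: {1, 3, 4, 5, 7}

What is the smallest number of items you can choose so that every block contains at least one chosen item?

T = {1, 6, 9} meets every block (each contains at least one member of T), and |T| = 3.
No choice of 2 items meets every block, so 3 is the minimum.

3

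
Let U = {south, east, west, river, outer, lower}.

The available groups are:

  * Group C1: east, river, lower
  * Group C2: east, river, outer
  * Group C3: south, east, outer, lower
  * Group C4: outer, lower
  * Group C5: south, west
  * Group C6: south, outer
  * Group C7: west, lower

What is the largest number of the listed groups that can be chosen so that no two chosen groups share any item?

C6, C7 are pairwise disjoint (C6={south,outer}; C7={west,lower}).
Every remaining group overlaps one of these, and no 3 of the listed groups are pairwise disjoint, so 2 is the maximum.

2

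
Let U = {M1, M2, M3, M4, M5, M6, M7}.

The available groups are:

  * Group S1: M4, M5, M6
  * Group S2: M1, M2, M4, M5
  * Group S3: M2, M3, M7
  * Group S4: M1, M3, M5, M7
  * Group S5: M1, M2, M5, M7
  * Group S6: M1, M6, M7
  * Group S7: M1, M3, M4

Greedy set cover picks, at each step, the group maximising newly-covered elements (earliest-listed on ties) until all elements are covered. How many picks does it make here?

Greedy: pick S2 (covers 4 new) → pick S3 (covers 2 new) → pick S1 (covers 1 new). Total picks: 3.

3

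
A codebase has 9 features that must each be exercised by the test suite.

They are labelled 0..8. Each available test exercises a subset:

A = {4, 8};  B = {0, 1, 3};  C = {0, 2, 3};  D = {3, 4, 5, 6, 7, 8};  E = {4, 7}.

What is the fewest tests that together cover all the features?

3

Take {B, C, D}. Their union is {0, 1, 2, 3, 4, 5, 6, 7, 8}, which is all 9 features.
Only B contains 1, so B is forced; the remaining 6 features need at least 2 more tests (each remaining test adds at most 5) — so at least 3 tests are needed, and 3 is optimal.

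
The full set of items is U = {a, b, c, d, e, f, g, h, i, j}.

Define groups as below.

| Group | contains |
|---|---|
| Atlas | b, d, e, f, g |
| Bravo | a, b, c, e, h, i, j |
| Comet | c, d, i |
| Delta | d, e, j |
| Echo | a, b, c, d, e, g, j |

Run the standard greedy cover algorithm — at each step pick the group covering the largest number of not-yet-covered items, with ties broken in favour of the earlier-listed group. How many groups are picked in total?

2

Greedy: pick Bravo (covers 7 new) → pick Atlas (covers 3 new). Total picks: 2.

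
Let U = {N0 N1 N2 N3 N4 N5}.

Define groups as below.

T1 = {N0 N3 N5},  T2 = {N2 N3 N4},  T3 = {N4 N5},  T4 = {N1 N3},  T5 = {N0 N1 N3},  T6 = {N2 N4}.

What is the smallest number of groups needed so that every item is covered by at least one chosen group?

T1 and T4 and T6 together: T1 ∪ T4 ∪ T6 = {N0, N1, N2, N3, N4, N5} — every item is covered.
No 2 of the 6 groups cover everything (all 15 combinations miss at least one item), so 3 is optimal.

3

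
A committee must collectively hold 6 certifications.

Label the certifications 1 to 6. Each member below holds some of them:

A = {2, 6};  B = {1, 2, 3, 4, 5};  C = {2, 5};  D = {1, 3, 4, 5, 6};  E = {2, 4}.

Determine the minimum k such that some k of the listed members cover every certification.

Take {C, D}. Their union is {1, 2, 3, 4, 5, 6}, which is all 6 certifications.
No single member has all 6 certifications (the largest, B, has 5), so 2 is optimal.

2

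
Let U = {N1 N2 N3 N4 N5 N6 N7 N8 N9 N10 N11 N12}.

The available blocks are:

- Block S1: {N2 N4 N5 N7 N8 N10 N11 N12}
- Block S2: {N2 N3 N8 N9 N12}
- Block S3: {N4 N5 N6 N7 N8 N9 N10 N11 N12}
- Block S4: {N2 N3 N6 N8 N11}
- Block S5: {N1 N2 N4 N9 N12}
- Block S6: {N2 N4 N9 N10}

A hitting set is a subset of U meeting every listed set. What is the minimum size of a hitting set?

The 2 items {N2, N4} hit every block.
No single item lies in every block, so at least 2 are needed and 2 is optimal.

2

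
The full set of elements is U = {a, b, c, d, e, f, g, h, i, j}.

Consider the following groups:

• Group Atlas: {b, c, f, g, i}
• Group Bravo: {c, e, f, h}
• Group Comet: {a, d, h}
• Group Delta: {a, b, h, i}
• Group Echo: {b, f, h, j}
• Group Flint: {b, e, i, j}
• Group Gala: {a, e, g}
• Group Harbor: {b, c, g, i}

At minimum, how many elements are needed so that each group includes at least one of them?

3

The 3 elements {a, b, c} hit every group.
No choice of 2 elements meets every group, so 3 is the minimum.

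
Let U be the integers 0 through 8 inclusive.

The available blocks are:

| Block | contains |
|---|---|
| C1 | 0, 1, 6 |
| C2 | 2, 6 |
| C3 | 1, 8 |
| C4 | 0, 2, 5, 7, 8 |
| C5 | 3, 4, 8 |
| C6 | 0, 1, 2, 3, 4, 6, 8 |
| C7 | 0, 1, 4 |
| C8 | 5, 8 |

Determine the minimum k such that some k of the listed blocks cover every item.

C4 and C6 together: C4 ∪ C6 = {0, 1, 2, 3, 4, 5, 6, 7, 8} — every item is covered.
No single block has all 9 items (the largest, C6, has 7), so 2 is optimal.

2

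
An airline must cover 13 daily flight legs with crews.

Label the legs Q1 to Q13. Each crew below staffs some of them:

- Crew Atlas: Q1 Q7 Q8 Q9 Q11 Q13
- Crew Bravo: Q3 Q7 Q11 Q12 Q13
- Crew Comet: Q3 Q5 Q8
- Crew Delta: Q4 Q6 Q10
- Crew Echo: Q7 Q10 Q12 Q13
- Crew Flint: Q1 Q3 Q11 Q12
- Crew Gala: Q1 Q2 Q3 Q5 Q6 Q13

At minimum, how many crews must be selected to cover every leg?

Take {Atlas, Delta, Echo, Gala}. Their union is {Q1, Q2, Q3, Q4, Q5, Q6, Q7, Q8, Q9, Q10, Q11, Q12, Q13}, which is all 13 legs.
No 3 of the 7 crews cover everything (all 35 combinations miss at least one leg), so 4 is optimal.

4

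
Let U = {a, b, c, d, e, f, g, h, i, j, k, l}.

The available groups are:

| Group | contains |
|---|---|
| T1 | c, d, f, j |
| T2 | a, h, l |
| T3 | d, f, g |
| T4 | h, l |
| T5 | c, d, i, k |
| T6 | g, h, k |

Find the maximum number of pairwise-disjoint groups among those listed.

2

T1, T2 are pairwise disjoint (T1={c,d,f,j}; T2={a,h,l}).
Every remaining group overlaps one of these, and no 3 of the listed groups are pairwise disjoint, so 2 is the maximum.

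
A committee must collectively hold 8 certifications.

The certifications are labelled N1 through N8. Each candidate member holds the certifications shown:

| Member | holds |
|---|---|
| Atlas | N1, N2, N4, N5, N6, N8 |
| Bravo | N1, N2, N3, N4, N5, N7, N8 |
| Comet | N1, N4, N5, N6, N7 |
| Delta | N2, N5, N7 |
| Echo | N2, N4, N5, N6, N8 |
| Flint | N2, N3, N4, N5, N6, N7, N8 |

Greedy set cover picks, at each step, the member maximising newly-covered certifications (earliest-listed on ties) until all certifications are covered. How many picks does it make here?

Greedy: pick Bravo (covers 7 new) → pick Atlas (covers 1 new). Total picks: 2.

2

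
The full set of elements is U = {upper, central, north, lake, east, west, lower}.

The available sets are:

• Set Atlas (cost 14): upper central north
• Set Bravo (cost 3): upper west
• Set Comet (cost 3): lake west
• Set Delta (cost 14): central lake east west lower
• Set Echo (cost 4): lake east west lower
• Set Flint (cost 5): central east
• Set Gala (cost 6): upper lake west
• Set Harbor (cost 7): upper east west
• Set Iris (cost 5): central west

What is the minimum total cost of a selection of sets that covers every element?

18

Atlas, Echo together cover every element (Atlas ∪ Echo = {upper, central, north, lake, east, west, lower}); total cost 14 + 4 = 18.
The greedy pick Echo, Bravo, Flint, Atlas costs 26; no covering selection beats 18.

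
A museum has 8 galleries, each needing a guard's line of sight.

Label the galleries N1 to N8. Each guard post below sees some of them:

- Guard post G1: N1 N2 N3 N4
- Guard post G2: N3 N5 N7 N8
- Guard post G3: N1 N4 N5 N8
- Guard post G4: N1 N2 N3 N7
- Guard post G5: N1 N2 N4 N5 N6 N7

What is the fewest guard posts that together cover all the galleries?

2

Take {G2, G5}. Their union is {N1, N2, N3, N4, N5, N6, N7, N8}, which is all 8 galleries.
No single guard post has all 8 galleries (the largest, G5, has 6), so 2 is optimal.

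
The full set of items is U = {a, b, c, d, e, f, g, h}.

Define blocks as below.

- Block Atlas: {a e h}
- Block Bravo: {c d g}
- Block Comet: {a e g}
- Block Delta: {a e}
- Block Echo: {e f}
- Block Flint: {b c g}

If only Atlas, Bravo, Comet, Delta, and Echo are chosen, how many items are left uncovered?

1

Union of Atlas, Bravo, Comet, Delta, Echo = {a, c, d, e, f, g, h}.
Not covered: b — 1 item.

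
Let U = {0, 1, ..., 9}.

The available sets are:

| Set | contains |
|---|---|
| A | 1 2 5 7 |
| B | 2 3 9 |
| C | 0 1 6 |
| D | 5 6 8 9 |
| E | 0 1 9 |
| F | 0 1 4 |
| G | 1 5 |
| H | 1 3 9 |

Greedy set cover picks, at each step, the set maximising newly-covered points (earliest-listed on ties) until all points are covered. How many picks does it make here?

Greedy: pick A (covers 4 new) → pick D (covers 3 new) → pick F (covers 2 new) → pick B (covers 1 new). Total picks: 4.

4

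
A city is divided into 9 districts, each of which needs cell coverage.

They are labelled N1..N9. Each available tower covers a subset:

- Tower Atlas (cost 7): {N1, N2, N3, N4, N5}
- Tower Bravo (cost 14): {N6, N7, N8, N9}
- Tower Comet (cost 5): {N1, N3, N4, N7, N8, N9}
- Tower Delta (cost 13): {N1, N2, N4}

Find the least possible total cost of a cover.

21

Atlas, Bravo together cover every district (Atlas ∪ Bravo = {N1, N2, N3, N4, N5, N6, N7, N8, N9}); total cost 7 + 14 = 21.
The greedy pick Comet, Atlas, Bravo costs 26; no covering selection beats 21.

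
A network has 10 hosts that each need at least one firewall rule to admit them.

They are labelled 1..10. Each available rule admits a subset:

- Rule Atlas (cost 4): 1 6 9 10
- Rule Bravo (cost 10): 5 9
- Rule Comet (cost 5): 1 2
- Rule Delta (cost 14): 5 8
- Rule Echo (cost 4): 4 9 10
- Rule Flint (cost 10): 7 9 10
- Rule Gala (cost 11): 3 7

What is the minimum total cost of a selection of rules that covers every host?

Atlas, Comet, Delta, Echo, Gala together cover every host (Atlas ∪ Comet ∪ Delta ∪ Echo ∪ Gala = {1, 2, 3, 4, 5, 6, 7, 8, 9, 10}); total cost 4 + 5 + 14 + 4 + 11 = 38.
No covering selection has total cost below 38.

38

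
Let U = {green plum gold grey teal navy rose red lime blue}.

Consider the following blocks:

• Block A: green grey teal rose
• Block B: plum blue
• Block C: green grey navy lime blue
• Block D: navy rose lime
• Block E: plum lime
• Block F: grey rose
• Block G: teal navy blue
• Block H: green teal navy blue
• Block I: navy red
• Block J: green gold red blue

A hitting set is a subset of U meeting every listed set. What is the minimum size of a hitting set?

T = {plum, navy, rose, blue} meets every block (each contains at least one member of T), and |T| = 4.
No choice of 3 items meets every block, so 4 is the minimum.

4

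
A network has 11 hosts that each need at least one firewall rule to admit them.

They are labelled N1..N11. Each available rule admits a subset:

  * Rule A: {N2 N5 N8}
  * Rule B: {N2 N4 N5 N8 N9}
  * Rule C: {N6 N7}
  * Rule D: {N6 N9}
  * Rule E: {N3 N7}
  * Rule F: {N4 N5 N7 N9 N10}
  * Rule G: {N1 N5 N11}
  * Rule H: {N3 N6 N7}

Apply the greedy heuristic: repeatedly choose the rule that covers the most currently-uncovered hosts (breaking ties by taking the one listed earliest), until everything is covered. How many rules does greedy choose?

4

Greedy: pick B (covers 5 new) → pick H (covers 3 new) → pick G (covers 2 new) → pick F (covers 1 new). Total picks: 4.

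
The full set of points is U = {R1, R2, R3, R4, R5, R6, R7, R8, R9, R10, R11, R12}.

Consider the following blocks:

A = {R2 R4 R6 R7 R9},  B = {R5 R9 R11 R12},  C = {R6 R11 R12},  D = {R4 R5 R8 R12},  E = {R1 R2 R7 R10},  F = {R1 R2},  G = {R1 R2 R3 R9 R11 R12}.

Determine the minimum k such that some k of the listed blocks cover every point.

C and D and E and G together: C ∪ D ∪ E ∪ G = {R1, R2, R3, R4, R5, R6, R7, R8, R9, R10, R11, R12} — every point is covered.
No 3 of the 7 blocks cover everything (all 35 combinations miss at least one point), so 4 is optimal.

4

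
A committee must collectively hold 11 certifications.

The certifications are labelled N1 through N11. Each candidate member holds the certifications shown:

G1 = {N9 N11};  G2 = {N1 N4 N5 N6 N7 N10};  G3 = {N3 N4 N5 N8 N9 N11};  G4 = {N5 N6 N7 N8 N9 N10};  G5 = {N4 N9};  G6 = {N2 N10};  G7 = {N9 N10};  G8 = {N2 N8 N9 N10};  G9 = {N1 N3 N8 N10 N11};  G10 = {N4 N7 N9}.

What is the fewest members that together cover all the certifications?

G2 and G8 and G9 together: G2 ∪ G8 ∪ G9 = {N1, N2, N3, N4, N5, N6, N7, N8, N9, N10, N11} — every certification is covered.
No 2 of the 10 members cover everything (all 45 combinations miss at least one certification), so 3 is optimal.

3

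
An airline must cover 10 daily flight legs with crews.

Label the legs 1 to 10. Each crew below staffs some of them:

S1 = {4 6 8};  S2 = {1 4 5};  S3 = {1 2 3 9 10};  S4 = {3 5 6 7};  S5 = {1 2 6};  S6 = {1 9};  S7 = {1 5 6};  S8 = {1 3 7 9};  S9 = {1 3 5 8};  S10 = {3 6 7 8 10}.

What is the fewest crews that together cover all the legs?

S1 and S3 and S4 together: S1 ∪ S3 ∪ S4 = {1, 2, 3, 4, 5, 6, 7, 8, 9, 10} — every leg is covered.
No 2 of the 10 crews cover everything (all 45 combinations miss at least one leg), so 3 is optimal.

3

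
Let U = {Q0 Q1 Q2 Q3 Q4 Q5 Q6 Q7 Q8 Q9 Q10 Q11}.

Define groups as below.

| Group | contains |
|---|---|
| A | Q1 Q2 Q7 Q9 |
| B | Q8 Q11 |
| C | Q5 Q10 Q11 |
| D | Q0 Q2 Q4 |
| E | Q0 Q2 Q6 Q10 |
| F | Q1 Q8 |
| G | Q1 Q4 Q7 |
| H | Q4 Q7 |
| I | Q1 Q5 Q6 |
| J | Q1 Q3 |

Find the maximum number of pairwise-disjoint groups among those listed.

B, E, H, J are pairwise disjoint (B={Q8,Q11}; E={Q0,Q2,Q6,Q10}; H={Q4,Q7}; J={Q1,Q3}).
Every remaining group overlaps one of these, and no 5 of the listed groups are pairwise disjoint, so 4 is the maximum.

4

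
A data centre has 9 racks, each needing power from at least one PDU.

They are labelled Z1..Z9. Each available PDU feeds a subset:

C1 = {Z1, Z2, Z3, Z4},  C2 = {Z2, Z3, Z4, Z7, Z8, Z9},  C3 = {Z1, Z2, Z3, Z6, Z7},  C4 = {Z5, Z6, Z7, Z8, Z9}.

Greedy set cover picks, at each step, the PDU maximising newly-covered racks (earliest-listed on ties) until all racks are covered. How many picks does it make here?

Greedy: pick C2 (covers 6 new) → pick C3 (covers 2 new) → pick C4 (covers 1 new). Total picks: 3.
(The true minimum cover uses only 2 PDUs, so greedy is not optimal here.)

3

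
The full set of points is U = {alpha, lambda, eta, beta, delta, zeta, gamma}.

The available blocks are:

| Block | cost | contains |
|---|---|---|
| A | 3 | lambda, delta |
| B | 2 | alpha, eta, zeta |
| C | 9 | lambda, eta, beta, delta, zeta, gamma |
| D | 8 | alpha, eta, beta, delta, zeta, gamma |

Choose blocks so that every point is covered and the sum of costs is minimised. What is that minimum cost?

11

B, C together cover every point (B ∪ C = {alpha, lambda, eta, beta, delta, zeta, gamma}); total cost 2 + 9 = 11.
The greedy pick B, A, D costs 13; no covering selection beats 11.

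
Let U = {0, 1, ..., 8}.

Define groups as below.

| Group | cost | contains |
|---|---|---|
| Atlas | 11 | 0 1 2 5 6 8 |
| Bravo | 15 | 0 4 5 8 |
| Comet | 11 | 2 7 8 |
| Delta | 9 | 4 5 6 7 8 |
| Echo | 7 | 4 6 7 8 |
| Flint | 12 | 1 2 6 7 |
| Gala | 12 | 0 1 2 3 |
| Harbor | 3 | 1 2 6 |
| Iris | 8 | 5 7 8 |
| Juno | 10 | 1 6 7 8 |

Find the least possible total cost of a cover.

Delta, Gala together cover every item (Delta ∪ Gala = {0, 1, 2, 3, 4, 5, 6, 7, 8}); total cost 9 + 12 = 21.
The greedy pick Harbor, Delta, Gala costs 24; no covering selection beats 21.

21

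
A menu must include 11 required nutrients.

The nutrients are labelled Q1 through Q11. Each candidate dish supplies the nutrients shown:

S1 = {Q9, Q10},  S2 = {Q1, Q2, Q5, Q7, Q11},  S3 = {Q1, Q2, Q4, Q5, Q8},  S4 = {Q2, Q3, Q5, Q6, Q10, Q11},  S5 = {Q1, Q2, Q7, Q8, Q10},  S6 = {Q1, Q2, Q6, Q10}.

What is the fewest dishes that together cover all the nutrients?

S1 and S3 and S4 and S5 together: S1 ∪ S3 ∪ S4 ∪ S5 = {Q1, Q2, Q3, Q4, Q5, Q6, Q7, Q8, Q9, Q10, Q11} — every nutrient is covered.
No 3 of the 6 dishes cover everything (all 20 combinations miss at least one nutrient), so 4 is optimal.

4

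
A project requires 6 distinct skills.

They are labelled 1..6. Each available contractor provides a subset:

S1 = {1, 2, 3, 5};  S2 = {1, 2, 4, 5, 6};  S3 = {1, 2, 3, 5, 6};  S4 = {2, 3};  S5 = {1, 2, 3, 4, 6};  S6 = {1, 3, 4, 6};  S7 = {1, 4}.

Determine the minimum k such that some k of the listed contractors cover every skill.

Take {S2, S4}. Their union is {1, 2, 3, 4, 5, 6}, which is all 6 skills.
No single contractor has all 6 skills (the largest, S2, has 5), so 2 is optimal.

2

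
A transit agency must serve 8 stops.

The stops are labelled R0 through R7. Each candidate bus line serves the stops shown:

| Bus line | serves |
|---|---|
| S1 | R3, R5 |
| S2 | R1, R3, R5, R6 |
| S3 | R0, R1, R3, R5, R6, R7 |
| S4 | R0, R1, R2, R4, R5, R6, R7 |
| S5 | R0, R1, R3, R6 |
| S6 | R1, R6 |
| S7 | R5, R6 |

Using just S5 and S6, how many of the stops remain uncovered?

Union of S5, S6 = {R0, R1, R3, R6}.
Not covered: R2, R4, R5, R7 — 4 stops.

4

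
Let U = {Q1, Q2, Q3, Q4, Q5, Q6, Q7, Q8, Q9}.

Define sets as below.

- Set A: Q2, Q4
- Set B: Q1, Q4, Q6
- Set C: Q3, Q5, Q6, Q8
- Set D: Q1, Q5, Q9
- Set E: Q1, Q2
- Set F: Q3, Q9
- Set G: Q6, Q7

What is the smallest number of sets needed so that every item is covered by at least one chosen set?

4

Take {A, C, D, G}. Their union is {Q1, Q2, Q3, Q4, Q5, Q6, Q7, Q8, Q9}, which is all 9 items.
Only G contains Q7, so G is forced; the remaining 7 items need at least 3 more sets (each remaining set adds at most 3) — so at least 4 sets are needed, and 4 is optimal.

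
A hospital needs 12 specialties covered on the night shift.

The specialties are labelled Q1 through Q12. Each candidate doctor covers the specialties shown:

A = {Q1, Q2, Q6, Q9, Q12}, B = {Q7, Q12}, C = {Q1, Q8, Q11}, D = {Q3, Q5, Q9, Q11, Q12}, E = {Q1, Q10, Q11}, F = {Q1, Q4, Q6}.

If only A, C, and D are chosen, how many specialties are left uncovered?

3

Union of A, C, D = {Q1, Q2, Q3, Q5, Q6, Q8, Q9, Q11, Q12}.
Not covered: Q4, Q7, Q10 — 3 specialties.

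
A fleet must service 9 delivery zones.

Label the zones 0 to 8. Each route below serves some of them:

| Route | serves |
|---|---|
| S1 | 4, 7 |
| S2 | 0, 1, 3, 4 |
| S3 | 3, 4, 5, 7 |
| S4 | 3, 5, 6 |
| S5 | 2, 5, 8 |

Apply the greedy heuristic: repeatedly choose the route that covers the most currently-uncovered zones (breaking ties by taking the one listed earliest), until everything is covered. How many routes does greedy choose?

4

Greedy: pick S2 (covers 4 new) → pick S5 (covers 3 new) → pick S1 (covers 1 new) → pick S4 (covers 1 new). Total picks: 4.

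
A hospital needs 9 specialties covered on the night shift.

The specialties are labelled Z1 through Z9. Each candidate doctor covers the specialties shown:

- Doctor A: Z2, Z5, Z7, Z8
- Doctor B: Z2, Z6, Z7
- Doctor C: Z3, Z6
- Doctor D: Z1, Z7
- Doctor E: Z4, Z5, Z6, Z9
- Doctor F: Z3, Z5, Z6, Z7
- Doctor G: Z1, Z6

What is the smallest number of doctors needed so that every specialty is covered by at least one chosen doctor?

4

Take {A, C, E, G}. Their union is {Z1, Z2, Z3, Z4, Z5, Z6, Z7, Z8, Z9}, which is all 9 specialties.
No 3 of the 7 doctors cover everything (all 35 combinations miss at least one specialty), so 4 is optimal.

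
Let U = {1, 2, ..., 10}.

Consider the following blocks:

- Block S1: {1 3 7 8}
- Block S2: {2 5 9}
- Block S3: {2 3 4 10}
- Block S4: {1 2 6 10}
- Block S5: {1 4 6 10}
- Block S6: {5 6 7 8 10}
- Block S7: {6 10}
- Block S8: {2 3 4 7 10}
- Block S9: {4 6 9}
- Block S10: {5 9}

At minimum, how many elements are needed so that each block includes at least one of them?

3

H = {7, 9, 10} meets every block (each contains at least one member of H), and |H| = 3.
The blocks S1, S2, S7 are pairwise disjoint, so any hitting set needs a separate element for each — at least 3. Hence 3 is optimal.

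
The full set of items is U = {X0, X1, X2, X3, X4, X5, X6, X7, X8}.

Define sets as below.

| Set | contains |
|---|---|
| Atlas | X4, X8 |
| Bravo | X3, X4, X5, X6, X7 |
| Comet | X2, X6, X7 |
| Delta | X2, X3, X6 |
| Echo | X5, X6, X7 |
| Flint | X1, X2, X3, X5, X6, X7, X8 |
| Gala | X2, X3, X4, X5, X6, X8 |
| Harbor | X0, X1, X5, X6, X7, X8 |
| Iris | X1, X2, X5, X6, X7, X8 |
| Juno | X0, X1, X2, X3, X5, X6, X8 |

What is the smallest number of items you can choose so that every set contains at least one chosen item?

The 2 items {X4, X6} hit every set.
The sets Atlas, Comet are pairwise disjoint, so any hitting set needs a separate item for each — at least 2. Hence 2 is optimal.

2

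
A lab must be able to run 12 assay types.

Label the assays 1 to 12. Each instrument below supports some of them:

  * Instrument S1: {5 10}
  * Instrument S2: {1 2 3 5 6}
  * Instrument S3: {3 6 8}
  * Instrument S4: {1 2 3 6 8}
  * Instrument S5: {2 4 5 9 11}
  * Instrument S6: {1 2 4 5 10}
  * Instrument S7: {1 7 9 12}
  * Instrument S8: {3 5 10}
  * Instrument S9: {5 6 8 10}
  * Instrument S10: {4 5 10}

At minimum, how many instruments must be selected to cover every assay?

S3 and S5 and S7 and S10 together: S3 ∪ S5 ∪ S7 ∪ S10 = {1, 2, 3, 4, 5, 6, 7, 8, 9, 10, 11, 12} — every assay is covered.
No 3 of the 10 instruments cover everything (all 120 combinations miss at least one assay), so 4 is optimal.

4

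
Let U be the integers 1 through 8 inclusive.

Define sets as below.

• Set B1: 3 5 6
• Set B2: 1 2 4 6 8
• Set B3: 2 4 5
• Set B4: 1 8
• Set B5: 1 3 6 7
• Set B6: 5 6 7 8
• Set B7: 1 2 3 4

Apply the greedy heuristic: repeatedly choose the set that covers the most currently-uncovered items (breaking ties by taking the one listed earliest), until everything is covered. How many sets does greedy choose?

Greedy: pick B2 (covers 5 new) → pick B1 (covers 2 new) → pick B5 (covers 1 new). Total picks: 3.
(The true minimum cover uses only 2 sets, so greedy is not optimal here.)

3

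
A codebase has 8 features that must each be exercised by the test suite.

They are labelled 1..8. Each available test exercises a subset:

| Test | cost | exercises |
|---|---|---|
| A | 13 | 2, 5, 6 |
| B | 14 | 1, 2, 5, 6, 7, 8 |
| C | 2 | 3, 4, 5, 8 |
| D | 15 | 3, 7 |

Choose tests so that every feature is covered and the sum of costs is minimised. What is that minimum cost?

16

B, C together cover every feature (B ∪ C = {1, 2, 3, 4, 5, 6, 7, 8}); total cost 14 + 2 = 16.
No covering selection has total cost below 16.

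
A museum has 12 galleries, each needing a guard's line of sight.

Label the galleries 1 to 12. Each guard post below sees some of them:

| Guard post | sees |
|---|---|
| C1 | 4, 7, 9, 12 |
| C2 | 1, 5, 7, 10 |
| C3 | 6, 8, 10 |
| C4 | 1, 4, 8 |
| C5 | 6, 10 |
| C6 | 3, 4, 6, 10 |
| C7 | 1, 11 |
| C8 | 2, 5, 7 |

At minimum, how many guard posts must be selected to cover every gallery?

5

Take {C1, C4, C6, C7, C8}. Their union is {1, 2, 3, 4, 5, 6, 7, 8, 9, 10, 11, 12}, which is all 12 galleries.
No 4 of the 8 guard posts cover everything (all 70 combinations miss at least one gallery), so 5 is optimal.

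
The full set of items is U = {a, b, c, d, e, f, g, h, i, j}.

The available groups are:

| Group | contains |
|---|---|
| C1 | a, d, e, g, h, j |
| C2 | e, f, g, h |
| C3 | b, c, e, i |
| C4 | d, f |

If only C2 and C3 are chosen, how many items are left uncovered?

Union of C2, C3 = {b, c, e, f, g, h, i}.
Not covered: a, d, j — 3 items.

3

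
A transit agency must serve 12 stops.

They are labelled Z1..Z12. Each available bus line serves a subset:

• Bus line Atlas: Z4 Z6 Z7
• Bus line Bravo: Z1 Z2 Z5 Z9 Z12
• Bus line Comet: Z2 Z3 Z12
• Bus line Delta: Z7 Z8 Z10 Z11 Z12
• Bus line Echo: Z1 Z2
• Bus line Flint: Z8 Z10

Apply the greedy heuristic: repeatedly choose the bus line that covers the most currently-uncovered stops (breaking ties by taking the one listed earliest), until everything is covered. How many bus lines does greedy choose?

Greedy: pick Bravo (covers 5 new) → pick Delta (covers 4 new) → pick Atlas (covers 2 new) → pick Comet (covers 1 new). Total picks: 4.

4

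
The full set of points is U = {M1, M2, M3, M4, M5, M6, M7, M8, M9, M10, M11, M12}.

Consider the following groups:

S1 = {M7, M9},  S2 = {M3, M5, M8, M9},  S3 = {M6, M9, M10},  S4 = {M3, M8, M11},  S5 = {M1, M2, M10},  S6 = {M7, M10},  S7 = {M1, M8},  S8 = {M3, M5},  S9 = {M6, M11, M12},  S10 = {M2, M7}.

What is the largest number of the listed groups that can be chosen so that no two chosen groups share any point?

S3, S7, S8, S10 are pairwise disjoint (S3={M6,M9,M10}; S7={M1,M8}; S8={M3,M5}; S10={M2,M7}).
Every remaining group overlaps one of these, and no 5 of the listed groups are pairwise disjoint, so 4 is the maximum.

4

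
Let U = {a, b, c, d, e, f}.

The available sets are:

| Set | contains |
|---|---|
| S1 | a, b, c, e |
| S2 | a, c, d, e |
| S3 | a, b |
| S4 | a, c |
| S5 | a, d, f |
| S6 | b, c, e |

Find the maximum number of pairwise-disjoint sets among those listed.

2

S5, S6 are pairwise disjoint (S5={a,d,f}; S6={b,c,e}).
Every remaining set overlaps one of these, and no 3 of the listed sets are pairwise disjoint, so 2 is the maximum.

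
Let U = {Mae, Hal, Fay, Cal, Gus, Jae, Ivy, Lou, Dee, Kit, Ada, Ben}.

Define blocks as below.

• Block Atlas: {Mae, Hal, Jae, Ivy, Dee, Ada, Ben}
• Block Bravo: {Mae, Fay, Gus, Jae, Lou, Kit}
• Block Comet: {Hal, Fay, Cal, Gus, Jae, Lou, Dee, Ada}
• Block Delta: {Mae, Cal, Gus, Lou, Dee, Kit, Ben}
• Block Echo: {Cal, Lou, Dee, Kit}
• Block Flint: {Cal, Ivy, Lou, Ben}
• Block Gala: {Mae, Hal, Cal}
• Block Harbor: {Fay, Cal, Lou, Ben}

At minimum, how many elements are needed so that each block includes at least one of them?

The 2 elements {Mae, Lou} hit every block.
No single element lies in every block, so at least 2 are needed and 2 is optimal.

2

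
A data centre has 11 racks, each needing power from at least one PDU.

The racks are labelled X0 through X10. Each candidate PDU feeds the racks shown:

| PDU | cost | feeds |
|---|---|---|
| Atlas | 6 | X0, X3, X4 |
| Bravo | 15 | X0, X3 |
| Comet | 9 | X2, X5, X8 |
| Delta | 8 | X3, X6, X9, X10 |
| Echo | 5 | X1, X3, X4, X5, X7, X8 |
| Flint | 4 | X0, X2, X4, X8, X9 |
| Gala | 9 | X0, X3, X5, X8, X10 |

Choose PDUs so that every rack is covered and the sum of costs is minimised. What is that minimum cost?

Delta, Echo, Flint together cover every rack (Delta ∪ Echo ∪ Flint = {X0, X1, X2, X3, X4, X5, X6, X7, X8, X9, X10}); total cost 8 + 5 + 4 = 17.
No covering selection has total cost below 17.

17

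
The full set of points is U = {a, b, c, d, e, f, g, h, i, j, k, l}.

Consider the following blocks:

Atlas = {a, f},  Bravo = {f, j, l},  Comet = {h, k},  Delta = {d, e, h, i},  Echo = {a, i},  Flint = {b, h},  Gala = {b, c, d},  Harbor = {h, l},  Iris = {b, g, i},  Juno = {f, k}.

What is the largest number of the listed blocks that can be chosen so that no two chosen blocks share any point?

4

Bravo, Comet, Echo, Gala are pairwise disjoint (Bravo={f,j,l}; Comet={h,k}; Echo={a,i}; Gala={b,c,d}).
Every remaining block overlaps one of these, and no 5 of the listed blocks are pairwise disjoint, so 4 is the maximum.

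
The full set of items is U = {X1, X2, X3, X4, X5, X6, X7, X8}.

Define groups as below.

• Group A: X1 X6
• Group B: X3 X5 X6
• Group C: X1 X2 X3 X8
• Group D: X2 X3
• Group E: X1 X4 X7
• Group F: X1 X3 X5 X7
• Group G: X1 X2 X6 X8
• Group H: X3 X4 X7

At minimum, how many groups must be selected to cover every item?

3

B, C, and H cover everything between them: the union {X1, X2, X3, X4, X5, X6, X7, X8} is all of U.
No 2 of the 8 groups cover everything (all 28 combinations miss at least one item), so 3 is optimal.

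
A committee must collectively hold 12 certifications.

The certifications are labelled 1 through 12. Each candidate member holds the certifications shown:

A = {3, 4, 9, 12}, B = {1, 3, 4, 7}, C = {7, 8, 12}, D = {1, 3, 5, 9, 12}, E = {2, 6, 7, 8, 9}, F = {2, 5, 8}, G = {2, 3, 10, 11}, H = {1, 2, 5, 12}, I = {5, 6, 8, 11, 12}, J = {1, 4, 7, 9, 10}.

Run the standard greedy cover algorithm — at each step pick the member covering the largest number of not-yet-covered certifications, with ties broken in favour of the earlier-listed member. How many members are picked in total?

Greedy: pick D (covers 5 new) → pick E (covers 4 new) → pick G (covers 2 new) → pick A (covers 1 new). Total picks: 4.
(The true minimum cover uses only 3 members, so greedy is not optimal here.)

4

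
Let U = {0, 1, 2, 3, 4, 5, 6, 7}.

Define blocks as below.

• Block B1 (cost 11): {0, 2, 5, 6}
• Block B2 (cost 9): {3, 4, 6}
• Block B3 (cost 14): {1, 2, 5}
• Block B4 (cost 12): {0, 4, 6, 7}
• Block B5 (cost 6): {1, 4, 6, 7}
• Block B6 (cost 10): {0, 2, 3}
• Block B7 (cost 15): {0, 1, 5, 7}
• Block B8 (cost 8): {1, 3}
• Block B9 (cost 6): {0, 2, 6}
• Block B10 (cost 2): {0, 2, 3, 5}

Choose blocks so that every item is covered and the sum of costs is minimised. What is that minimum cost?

8

B5, B10 together cover every item (B5 ∪ B10 = {0, 1, 2, 3, 4, 5, 6, 7}); total cost 6 + 2 = 8.
No covering selection has total cost below 8.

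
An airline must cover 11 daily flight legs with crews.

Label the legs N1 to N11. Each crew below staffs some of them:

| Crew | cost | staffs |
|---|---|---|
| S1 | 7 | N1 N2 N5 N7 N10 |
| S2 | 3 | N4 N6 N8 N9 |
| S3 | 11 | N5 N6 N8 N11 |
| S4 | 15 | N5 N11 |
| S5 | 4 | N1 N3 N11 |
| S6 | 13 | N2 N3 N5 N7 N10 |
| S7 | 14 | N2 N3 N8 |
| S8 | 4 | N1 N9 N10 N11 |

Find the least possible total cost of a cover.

S1, S2, S5 together cover every leg (S1 ∪ S2 ∪ S5 = {N1, N2, N3, N4, N5, N6, N7, N8, N9, N10, N11}); total cost 7 + 3 + 4 = 14.
No covering selection has total cost below 14.

14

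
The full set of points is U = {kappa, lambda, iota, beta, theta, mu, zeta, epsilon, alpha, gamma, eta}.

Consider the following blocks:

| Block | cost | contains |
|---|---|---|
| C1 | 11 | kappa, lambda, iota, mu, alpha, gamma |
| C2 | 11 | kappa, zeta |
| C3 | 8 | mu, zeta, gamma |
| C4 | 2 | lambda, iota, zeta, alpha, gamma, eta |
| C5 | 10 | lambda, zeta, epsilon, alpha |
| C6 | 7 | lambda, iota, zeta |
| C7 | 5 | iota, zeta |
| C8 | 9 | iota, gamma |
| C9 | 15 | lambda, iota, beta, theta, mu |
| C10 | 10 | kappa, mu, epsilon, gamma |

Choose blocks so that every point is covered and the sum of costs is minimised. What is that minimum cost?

27

C4, C9, C10 together cover every point (C4 ∪ C9 ∪ C10 = {kappa, lambda, iota, beta, theta, mu, zeta, epsilon, alpha, gamma, eta}); total cost 2 + 15 + 10 = 27.
No covering selection has total cost below 27.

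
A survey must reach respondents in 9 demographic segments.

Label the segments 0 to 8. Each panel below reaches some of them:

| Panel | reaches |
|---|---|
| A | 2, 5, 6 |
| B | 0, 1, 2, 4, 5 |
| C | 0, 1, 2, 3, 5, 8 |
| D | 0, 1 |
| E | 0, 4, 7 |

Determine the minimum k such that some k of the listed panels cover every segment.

3

A and C and E together: A ∪ C ∪ E = {0, 1, 2, 3, 4, 5, 6, 7, 8} — every segment is covered.
Only C contains 3, so C is forced; the remaining 3 segments need at least 2 more panels (each remaining panel adds at most 2) — so at least 3 panels are needed, and 3 is optimal.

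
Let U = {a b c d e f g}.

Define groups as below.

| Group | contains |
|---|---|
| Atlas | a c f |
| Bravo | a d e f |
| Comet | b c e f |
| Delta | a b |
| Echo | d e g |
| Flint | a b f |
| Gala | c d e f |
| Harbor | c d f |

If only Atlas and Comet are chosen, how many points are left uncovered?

2

Union of Atlas, Comet = {a, b, c, e, f}.
Not covered: d, g — 2 points.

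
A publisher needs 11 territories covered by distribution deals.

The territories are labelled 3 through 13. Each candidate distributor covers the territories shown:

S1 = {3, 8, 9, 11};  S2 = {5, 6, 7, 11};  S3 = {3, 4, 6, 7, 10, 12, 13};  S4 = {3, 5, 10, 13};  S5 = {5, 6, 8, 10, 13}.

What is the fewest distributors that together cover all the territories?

S1 and S3 and S4 together: S1 ∪ S3 ∪ S4 = {3, 4, 5, 6, 7, 8, 9, 10, 11, 12, 13} — every territory is covered.
Only S3 contains 4, so S3 is forced; the remaining 4 territories need at least 2 more distributors (each remaining distributor adds at most 3) — so at least 3 distributors are needed, and 3 is optimal.

3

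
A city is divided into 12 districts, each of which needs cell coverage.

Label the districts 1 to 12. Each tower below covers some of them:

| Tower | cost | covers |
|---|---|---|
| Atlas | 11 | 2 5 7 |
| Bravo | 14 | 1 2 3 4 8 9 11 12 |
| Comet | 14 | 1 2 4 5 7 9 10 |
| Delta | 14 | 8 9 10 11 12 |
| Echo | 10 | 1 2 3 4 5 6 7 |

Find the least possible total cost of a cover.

24

Delta, Echo together cover every district (Delta ∪ Echo = {1, 2, 3, 4, 5, 6, 7, 8, 9, 10, 11, 12}); total cost 14 + 10 = 24.
No covering selection has total cost below 24.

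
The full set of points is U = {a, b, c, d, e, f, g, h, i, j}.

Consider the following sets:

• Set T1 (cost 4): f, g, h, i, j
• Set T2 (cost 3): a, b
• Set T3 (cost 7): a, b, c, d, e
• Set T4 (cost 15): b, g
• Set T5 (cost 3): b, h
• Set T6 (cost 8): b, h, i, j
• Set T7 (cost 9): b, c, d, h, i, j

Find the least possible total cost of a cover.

T1, T3 together cover every point (T1 ∪ T3 = {a, b, c, d, e, f, g, h, i, j}); total cost 4 + 7 = 11.
No covering selection has total cost below 11.

11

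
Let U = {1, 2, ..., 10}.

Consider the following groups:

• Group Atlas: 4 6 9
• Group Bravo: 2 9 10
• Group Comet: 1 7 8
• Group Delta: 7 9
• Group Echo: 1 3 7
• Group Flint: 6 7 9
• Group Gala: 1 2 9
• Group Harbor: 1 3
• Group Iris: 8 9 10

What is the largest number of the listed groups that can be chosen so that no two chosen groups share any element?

2

Delta, Harbor are pairwise disjoint (Delta={7,9}; Harbor={1,3}).
Every remaining group overlaps one of these, and no 3 of the listed groups are pairwise disjoint, so 2 is the maximum.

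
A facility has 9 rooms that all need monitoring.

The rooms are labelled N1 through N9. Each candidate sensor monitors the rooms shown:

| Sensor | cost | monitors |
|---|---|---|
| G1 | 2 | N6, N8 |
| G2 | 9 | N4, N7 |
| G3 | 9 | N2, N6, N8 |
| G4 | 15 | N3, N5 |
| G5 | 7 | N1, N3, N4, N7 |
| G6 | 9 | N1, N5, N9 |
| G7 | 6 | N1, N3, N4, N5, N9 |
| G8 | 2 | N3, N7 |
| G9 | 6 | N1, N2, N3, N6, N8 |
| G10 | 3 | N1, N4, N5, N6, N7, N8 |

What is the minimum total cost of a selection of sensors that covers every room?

G7, G8, G9 together cover every room (G7 ∪ G8 ∪ G9 = {N1, N2, N3, N4, N5, N6, N7, N8, N9}); total cost 6 + 2 + 6 = 14.
The greedy pick G10, G8, G7, G9 costs 17; no covering selection beats 14.

14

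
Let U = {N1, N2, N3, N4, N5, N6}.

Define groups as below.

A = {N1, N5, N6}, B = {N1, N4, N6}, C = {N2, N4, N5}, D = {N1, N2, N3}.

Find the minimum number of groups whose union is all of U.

3

A, B, and D cover everything between them: the union {N1, N2, N3, N4, N5, N6} is all of U.
Only D contains N3, so D is forced; the remaining 3 items need at least 2 more groups (each remaining group adds at most 2) — so at least 3 groups are needed, and 3 is optimal.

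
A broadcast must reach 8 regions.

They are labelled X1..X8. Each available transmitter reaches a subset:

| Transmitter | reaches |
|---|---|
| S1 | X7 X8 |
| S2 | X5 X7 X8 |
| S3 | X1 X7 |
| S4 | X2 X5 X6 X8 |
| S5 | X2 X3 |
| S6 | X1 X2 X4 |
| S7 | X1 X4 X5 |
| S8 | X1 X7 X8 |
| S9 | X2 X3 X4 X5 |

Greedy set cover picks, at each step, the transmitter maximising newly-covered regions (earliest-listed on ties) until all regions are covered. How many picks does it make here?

Greedy: pick S4 (covers 4 new) → pick S3 (covers 2 new) → pick S9 (covers 2 new). Total picks: 3.

3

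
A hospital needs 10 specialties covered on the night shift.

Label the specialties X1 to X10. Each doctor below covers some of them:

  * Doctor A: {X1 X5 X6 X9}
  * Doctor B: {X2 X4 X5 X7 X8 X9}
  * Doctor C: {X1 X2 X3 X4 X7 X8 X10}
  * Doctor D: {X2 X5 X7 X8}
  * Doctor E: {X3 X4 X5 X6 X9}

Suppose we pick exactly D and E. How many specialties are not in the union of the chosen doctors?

Union of D, E = {X2, X3, X4, X5, X6, X7, X8, X9}.
Not covered: X1, X10 — 2 specialties.

2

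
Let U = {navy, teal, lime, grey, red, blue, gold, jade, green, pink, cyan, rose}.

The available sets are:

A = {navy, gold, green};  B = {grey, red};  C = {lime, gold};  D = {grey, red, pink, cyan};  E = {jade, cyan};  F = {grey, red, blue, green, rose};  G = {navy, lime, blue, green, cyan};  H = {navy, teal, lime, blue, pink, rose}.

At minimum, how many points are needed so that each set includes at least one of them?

4

T = {red, blue, gold, cyan} meets every set (each contains at least one member of T), and |T| = 4.
No choice of 3 points meets every set, so 4 is the minimum.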